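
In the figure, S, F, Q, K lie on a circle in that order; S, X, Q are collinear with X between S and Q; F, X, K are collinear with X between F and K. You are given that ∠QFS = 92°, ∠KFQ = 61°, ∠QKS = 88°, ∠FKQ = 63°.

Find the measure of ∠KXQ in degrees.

1. ∠KSQ = 61°  [same arc QK]
2. ∠KQS = 31°  [△SQK]
3. ∠KXQ = 86°  [△QXK]

∠KXQ = 86°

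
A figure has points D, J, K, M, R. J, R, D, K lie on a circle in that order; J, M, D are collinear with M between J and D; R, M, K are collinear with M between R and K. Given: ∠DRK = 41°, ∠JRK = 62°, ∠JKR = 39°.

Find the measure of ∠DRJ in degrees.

1. ∠DJK = 41°  [same arc DK]
2. ∠JDK = 62°  [same arc JK]
3. ∠DKJ = 77°  [△JDK]
4. ∠DRJ = 103°  [cyclic JRDK, opposite ∠R+∠K]

∠DRJ = 103°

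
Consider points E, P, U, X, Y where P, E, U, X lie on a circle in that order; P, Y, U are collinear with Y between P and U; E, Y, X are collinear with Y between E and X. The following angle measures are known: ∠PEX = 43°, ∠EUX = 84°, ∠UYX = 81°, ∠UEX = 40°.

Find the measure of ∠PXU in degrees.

1. ∠PUX = 43°  [same arc PX]
2. ∠UPX = 40°  [same arc UX]
3. ∠PXU = 97°  [△PUX]

∠PXU = 97°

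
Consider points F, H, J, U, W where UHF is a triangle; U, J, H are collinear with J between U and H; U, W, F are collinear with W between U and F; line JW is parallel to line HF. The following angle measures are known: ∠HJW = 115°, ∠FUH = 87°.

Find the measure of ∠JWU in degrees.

1. ∠UJW = 65°  [linear pair at J on UH]
2. ∠JUW = 87°  [J on UH, W on UF]
3. ∠JWU = 28°  [△UJW]

∠JWU = 28°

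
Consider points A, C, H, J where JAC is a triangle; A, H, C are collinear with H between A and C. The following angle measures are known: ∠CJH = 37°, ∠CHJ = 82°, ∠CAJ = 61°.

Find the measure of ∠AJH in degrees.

1. ∠AHJ = 98°  [linear pair at H on AC]
2. ∠HAJ = 61°  [H on ray AC]
3. ∠AJH = 21°  [△JAH]

∠AJH = 21°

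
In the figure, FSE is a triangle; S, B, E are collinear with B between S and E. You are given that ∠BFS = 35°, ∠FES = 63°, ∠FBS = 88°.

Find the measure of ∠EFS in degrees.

1. ∠BSF = 57°  [△FSB]
2. ∠ESF = 57°  [B on ray SE]
3. ∠EFS = 60°  [△FSE]

∠EFS = 60°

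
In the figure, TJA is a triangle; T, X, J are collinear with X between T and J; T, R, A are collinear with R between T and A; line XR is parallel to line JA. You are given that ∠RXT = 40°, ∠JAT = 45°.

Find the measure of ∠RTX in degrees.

1. ∠AJT = 40°  [XR∥JA, corresponding at X]
2. ∠ATJ = 95°  [△TJA]
3. ∠RTX = 95°  [X on TJ, R on TA]

∠RTX = 95°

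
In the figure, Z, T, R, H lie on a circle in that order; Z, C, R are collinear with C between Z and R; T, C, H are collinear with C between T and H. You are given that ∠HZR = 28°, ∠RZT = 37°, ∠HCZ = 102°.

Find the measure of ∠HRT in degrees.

∠HRT = 115°

1. ∠HTR = 28°  [same arc RH]
2. ∠RHT = 37°  [same arc TR]
3. ∠HRT = 115°  [△TRH]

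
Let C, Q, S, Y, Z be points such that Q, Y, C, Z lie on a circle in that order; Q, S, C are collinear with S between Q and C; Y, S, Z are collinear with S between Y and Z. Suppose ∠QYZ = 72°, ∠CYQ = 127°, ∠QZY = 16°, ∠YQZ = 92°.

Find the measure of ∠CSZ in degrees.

∠CSZ = 71°

1. ∠QCZ = 72°  [same arc QZ]
2. ∠CZQ = 53°  [cyclic QYCZ, opposite ∠Y+∠Z]
3. ∠CQZ = 55°  [△QCZ]
4. ∠QSZ = 109°  [△QSZ]
5. ∠CSZ = 71°  [linear pair at S on QC]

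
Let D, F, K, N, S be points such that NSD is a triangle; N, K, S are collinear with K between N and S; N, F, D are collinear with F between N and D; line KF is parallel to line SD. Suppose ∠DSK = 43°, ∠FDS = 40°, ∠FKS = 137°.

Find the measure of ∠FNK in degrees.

1. ∠NDS = 40°  [F on ray DN]
2. ∠FKN = 43°  [linear pair at K on NS]
3. ∠KFN = 40°  [KF∥SD, corresponding at F]
4. ∠FNK = 97°  [△NKF]

∠FNK = 97°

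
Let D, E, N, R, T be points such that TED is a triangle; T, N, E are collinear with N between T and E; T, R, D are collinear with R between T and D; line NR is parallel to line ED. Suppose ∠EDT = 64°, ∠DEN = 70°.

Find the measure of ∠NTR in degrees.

1. ∠DET = 70°  [N on ray ET]
2. ∠DTE = 46°  [△TED]
3. ∠NTR = 46°  [N on TE, R on TD]

∠NTR = 46°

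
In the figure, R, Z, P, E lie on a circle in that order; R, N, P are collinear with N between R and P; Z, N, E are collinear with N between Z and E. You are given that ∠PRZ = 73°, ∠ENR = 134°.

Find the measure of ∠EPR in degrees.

∠EPR = 61°

1. ∠PEZ = 73°  [same arc ZP]
2. ∠ENP = 46°  [linear pair at N on RP]
3. ∠EPR = 61°  [△PNE]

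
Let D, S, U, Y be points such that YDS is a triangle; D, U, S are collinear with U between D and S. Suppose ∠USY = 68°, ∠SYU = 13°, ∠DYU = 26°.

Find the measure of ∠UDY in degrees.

∠UDY = 73°

1. ∠SUY = 99°  [△YUS]
2. ∠DUY = 81°  [linear pair at U on DS]
3. ∠UDY = 73°  [△YDU]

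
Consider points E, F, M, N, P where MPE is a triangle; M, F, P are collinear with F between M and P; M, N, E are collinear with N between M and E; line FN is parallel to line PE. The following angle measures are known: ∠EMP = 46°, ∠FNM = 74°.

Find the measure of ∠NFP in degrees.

1. ∠FMN = 46°  [F on MP, N on ME]
2. ∠MFN = 60°  [△MFN]
3. ∠NFP = 120°  [linear pair at F on MP]

∠NFP = 120°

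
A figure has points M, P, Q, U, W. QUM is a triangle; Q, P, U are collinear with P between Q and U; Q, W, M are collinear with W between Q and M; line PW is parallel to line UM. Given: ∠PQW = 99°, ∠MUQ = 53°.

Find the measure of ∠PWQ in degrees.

∠PWQ = 28°

1. ∠MQU = 99°  [P on QU, W on QM]
2. ∠QMU = 28°  [△QUM]
3. ∠PWQ = 28°  [PW∥UM, corresponding at W]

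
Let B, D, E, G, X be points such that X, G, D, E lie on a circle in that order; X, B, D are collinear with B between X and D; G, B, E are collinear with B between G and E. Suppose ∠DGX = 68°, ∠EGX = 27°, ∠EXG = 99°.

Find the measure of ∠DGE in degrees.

∠DGE = 41°

1. ∠DEX = 112°  [cyclic XGDE, opposite ∠G+∠E]
2. ∠EDX = 27°  [same arc XE]
3. ∠DXE = 41°  [△XDE]
4. ∠DGE = 41°  [same arc DE]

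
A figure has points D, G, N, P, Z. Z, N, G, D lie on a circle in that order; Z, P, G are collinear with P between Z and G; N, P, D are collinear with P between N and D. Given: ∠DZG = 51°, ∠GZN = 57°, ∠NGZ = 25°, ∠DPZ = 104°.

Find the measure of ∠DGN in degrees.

∠DGN = 72°

1. ∠DNG = 51°  [same arc GD]
2. ∠GDN = 57°  [same arc NG]
3. ∠DGN = 72°  [△NGD]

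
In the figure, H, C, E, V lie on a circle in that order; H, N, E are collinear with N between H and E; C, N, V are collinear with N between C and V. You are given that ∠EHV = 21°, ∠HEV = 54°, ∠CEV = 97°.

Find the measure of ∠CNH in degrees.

1. ∠ECV = 21°  [same arc EV]
2. ∠HCV = 54°  [same arc HV]
3. ∠CVE = 62°  [△CEV]
4. ∠CHE = 62°  [same arc CE]
5. ∠CNH = 64°  [△HNC]

∠CNH = 64°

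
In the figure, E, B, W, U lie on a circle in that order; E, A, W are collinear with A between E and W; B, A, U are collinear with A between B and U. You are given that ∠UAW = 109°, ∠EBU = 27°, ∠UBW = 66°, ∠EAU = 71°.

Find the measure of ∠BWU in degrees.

1. ∠EWU = 27°  [same arc EU]
2. ∠BUW = 44°  [△WAU]
3. ∠BWU = 70°  [△BWU]

∠BWU = 70°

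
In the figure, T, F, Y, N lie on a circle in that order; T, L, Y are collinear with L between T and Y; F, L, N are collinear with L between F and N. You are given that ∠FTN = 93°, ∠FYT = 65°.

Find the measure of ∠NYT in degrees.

1. ∠FNT = 65°  [same arc TF]
2. ∠NFT = 22°  [△TFN]
3. ∠NYT = 22°  [same arc TN]

∠NYT = 22°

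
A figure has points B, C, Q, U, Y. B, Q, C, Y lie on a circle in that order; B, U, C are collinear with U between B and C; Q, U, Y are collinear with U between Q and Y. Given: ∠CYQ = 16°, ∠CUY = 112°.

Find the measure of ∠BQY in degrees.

1. ∠CBQ = 16°  [same arc QC]
2. ∠BUQ = 112°  [vertical angles at U]
3. ∠BQY = 52°  [△BUQ]

∠BQY = 52°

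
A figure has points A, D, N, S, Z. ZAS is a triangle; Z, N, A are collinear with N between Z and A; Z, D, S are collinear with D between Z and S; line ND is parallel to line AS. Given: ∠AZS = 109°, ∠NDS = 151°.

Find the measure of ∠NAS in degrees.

1. ∠DZN = 109°  [N on ZA, D on ZS]
2. ∠NDZ = 29°  [linear pair at D on ZS]
3. ∠DNZ = 42°  [△ZND]
4. ∠AND = 138°  [linear pair at N on ZA]
5. ∠NAS = 42°  [ND∥AS, co-interior at A–N]

∠NAS = 42°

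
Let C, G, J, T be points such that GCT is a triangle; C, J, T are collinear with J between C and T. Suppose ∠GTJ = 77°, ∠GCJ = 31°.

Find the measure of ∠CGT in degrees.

∠CGT = 72°

1. ∠CTG = 77°  [J on ray TC]
2. ∠GCT = 31°  [J on ray CT]
3. ∠CGT = 72°  [△GCT]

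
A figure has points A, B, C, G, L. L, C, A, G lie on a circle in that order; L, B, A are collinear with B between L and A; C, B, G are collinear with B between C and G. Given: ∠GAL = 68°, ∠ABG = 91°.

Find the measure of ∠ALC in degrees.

∠ALC = 21°

1. ∠GCL = 68°  [same arc LG]
2. ∠CBL = 91°  [vertical angles at B]
3. ∠ALC = 21°  [△LBC]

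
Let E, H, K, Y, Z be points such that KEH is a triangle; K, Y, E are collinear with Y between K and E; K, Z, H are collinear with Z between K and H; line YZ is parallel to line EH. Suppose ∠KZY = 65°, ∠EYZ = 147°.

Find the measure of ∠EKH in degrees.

1. ∠KYZ = 33°  [linear pair at Y on KE]
2. ∠YKZ = 82°  [△KYZ]
3. ∠EKH = 82°  [Y on KE, Z on KH]

∠EKH = 82°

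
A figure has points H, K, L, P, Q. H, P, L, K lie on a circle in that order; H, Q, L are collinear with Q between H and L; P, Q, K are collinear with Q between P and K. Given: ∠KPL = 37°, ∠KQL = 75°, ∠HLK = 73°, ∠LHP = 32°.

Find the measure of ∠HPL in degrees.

1. ∠KHL = 37°  [same arc LK]
2. ∠HKL = 70°  [△HLK]
3. ∠HPL = 110°  [cyclic HPLK, opposite ∠P+∠K]

∠HPL = 110°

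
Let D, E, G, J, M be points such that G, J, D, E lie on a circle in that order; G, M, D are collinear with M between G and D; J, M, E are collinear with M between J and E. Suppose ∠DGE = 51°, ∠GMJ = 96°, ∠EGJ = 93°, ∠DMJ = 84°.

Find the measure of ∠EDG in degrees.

1. ∠DJE = 51°  [same arc DE]
2. ∠DME = 96°  [vertical angles at M]
3. ∠EDJ = 87°  [cyclic GJDE, opposite ∠G+∠D]
4. ∠DEJ = 42°  [△JDE]
5. ∠EDG = 42°  [△DME]

∠EDG = 42°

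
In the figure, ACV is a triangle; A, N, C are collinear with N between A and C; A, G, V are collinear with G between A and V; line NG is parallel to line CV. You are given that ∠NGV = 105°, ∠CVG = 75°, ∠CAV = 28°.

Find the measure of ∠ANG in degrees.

1. ∠AGN = 75°  [linear pair at G on AV]
2. ∠GAN = 28°  [N on AC, G on AV]
3. ∠ANG = 77°  [△ANG]

∠ANG = 77°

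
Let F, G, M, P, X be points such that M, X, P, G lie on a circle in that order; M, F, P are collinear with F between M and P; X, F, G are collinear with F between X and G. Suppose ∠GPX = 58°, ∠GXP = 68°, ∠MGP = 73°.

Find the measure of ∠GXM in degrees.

∠GXM = 39°

1. ∠GMP = 68°  [same arc PG]
2. ∠GPM = 39°  [△MPG]
3. ∠GXM = 39°  [same arc MG]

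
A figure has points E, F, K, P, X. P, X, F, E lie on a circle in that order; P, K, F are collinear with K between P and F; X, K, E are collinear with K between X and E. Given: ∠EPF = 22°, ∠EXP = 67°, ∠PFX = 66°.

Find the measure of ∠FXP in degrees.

∠FXP = 89°

1. ∠EFP = 67°  [same arc PE]
2. ∠FEP = 91°  [△PFE]
3. ∠FXP = 89°  [cyclic PXFE, opposite ∠X+∠E]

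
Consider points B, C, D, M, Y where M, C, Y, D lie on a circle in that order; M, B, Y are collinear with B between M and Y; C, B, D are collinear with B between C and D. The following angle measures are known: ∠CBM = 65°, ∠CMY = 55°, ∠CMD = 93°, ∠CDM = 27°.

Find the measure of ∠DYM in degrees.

∠DYM = 60°

1. ∠DBY = 65°  [vertical angles at B]
2. ∠CDY = 55°  [same arc CY]
3. ∠DYM = 60°  [△YBD]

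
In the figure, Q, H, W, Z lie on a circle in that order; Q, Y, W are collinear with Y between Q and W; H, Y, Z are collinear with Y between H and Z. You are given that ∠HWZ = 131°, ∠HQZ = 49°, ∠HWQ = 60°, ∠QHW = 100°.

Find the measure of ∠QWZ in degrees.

∠QWZ = 71°

1. ∠HZQ = 60°  [same arc QH]
2. ∠QHZ = 71°  [△QHZ]
3. ∠QWZ = 71°  [same arc QZ]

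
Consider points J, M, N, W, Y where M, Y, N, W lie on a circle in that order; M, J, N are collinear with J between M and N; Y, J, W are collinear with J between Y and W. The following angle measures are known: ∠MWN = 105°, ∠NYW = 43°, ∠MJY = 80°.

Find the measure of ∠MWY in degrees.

∠MWY = 37°

1. ∠NMW = 43°  [same arc NW]
2. ∠NJW = 80°  [vertical angles at J]
3. ∠MJW = 100°  [linear pair at J on MN]
4. ∠MWY = 37°  [△MJW]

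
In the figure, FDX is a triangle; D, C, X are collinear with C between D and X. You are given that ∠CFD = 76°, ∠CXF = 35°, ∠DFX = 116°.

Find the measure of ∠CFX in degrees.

∠CFX = 40°

1. ∠DXF = 35°  [C on ray XD]
2. ∠FDX = 29°  [△FDX]
3. ∠CDF = 29°  [C on ray DX]
4. ∠DCF = 75°  [△FDC]
5. ∠FCX = 105°  [linear pair at C on DX]
6. ∠CFX = 40°  [△FCX]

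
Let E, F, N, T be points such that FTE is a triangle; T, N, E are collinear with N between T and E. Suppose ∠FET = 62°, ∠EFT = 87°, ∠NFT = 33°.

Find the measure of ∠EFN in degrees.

1. ∠ETF = 31°  [△FTE]
2. ∠FEN = 62°  [N on ray ET]
3. ∠FTN = 31°  [N on ray TE]
4. ∠FNT = 116°  [△FTN]
5. ∠ENF = 64°  [linear pair at N on TE]
6. ∠EFN = 54°  [△FNE]

∠EFN = 54°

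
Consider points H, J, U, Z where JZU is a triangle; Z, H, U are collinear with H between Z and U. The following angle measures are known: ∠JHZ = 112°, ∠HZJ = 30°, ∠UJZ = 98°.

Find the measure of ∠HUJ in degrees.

∠HUJ = 52°

1. ∠JZU = 30°  [H on ray ZU]
2. ∠JUZ = 52°  [△JZU]
3. ∠HUJ = 52°  [H on ray UZ]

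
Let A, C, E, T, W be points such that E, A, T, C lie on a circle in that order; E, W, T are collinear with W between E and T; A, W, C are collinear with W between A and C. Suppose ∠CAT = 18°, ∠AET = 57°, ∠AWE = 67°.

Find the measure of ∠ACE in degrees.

1. ∠CET = 18°  [same arc TC]
2. ∠CWT = 67°  [vertical angles at W]
3. ∠CWE = 113°  [linear pair at W on ET]
4. ∠ACE = 49°  [△EWC]

∠ACE = 49°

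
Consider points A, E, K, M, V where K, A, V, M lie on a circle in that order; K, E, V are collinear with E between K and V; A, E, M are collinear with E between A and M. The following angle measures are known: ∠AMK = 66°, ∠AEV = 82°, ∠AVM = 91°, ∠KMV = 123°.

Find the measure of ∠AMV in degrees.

∠AMV = 57°

1. ∠AVK = 66°  [same arc KA]
2. ∠MAV = 32°  [△AEV]
3. ∠AMV = 57°  [△AVM]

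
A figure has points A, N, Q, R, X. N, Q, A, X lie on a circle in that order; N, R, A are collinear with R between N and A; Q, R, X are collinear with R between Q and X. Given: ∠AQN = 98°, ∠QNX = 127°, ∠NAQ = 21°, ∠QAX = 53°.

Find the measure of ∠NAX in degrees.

1. ∠NXQ = 21°  [same arc NQ]
2. ∠NQX = 32°  [△NQX]
3. ∠NAX = 32°  [same arc NX]

∠NAX = 32°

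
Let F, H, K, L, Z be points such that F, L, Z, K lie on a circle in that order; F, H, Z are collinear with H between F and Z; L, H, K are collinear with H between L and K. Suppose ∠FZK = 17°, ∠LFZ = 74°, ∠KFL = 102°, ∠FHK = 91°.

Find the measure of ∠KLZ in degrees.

1. ∠LKZ = 74°  [same arc LZ]
2. ∠KZL = 78°  [cyclic FLZK, opposite ∠F+∠Z]
3. ∠KLZ = 28°  [△LZK]

∠KLZ = 28°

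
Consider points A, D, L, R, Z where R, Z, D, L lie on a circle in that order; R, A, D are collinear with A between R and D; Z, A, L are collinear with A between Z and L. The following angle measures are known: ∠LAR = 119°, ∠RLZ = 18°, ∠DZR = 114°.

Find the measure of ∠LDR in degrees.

∠LDR = 71°

1. ∠DRL = 43°  [△RAL]
2. ∠DLR = 66°  [cyclic RZDL, opposite ∠Z+∠L]
3. ∠LDR = 71°  [△RDL]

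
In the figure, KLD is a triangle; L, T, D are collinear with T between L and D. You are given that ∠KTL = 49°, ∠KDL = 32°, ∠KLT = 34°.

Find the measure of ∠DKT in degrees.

∠DKT = 17°

1. ∠DTK = 131°  [linear pair at T on LD]
2. ∠KDT = 32°  [T on ray DL]
3. ∠DKT = 17°  [△KTD]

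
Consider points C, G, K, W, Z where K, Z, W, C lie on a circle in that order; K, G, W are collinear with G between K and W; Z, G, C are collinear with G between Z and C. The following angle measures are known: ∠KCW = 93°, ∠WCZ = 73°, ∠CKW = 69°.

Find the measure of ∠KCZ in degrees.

1. ∠KZW = 87°  [cyclic KZWC, opposite ∠Z+∠C]
2. ∠WKZ = 73°  [same arc ZW]
3. ∠KWZ = 20°  [△KZW]
4. ∠KCZ = 20°  [same arc KZ]

∠KCZ = 20°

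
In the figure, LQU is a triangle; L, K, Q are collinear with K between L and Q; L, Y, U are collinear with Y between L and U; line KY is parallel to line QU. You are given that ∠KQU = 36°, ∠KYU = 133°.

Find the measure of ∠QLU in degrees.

∠QLU = 97°

1. ∠LQU = 36°  [K on ray QL]
2. ∠KYL = 47°  [linear pair at Y on LU]
3. ∠LKY = 36°  [KY∥QU, corresponding at K]
4. ∠KLY = 97°  [△LKY]
5. ∠QLU = 97°  [K on LQ, Y on LU]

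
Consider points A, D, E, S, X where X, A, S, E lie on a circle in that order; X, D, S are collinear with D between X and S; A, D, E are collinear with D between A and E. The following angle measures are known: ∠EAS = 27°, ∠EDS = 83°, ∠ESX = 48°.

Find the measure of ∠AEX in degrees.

1. ∠EXS = 27°  [same arc SE]
2. ∠EDX = 97°  [linear pair at D on XS]
3. ∠AEX = 56°  [△XDE]

∠AEX = 56°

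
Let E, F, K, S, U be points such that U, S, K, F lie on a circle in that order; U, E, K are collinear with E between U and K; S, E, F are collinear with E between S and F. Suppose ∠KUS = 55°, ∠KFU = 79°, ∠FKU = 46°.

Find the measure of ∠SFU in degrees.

∠SFU = 24°

1. ∠KSU = 101°  [cyclic USKF, opposite ∠S+∠F]
2. ∠SKU = 24°  [△USK]
3. ∠SFU = 24°  [same arc US]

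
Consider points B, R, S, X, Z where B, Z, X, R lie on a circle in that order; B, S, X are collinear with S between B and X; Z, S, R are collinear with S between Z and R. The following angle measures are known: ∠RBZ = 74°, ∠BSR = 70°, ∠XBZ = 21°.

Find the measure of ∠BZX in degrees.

∠BZX = 102°

1. ∠RXZ = 106°  [cyclic BZXR, opposite ∠B+∠X]
2. ∠XSZ = 70°  [vertical angles at S]
3. ∠XRZ = 21°  [same arc ZX]
4. ∠RZX = 53°  [△ZXR]
5. ∠BXZ = 57°  [△ZSX]
6. ∠BZX = 102°  [△BZX]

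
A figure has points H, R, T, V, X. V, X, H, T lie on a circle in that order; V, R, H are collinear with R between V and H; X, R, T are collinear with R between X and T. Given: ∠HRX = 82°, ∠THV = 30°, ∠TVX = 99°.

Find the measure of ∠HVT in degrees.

∠HVT = 47°

1. ∠TRV = 82°  [vertical angles at R]
2. ∠TXV = 30°  [same arc VT]
3. ∠VTX = 51°  [△VXT]
4. ∠HVT = 47°  [△VRT]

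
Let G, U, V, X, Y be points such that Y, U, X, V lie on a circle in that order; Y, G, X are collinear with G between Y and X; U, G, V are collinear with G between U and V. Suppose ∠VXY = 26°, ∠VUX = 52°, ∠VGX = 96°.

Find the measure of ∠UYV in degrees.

1. ∠UVX = 58°  [△XGV]
2. ∠UXV = 70°  [△UXV]
3. ∠UYV = 110°  [cyclic YUXV, opposite ∠Y+∠X]

∠UYV = 110°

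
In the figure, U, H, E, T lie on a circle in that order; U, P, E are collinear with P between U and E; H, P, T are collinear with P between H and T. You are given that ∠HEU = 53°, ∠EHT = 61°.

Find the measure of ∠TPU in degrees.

1. ∠HTU = 53°  [same arc UH]
2. ∠EUT = 61°  [same arc ET]
3. ∠TPU = 66°  [△UPT]

∠TPU = 66°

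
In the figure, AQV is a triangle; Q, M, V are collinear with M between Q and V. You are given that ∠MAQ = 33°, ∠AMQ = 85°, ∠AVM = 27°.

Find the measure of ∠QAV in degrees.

∠QAV = 91°

1. ∠AQM = 62°  [△AQM]
2. ∠AVQ = 27°  [M on ray VQ]
3. ∠AQV = 62°  [M on ray QV]
4. ∠QAV = 91°  [△AQV]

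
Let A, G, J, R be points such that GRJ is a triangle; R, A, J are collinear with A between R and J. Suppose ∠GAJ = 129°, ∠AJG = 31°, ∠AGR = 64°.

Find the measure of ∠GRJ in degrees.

∠GRJ = 65°

1. ∠GAR = 51°  [linear pair at A on RJ]
2. ∠ARG = 65°  [△GRA]
3. ∠GRJ = 65°  [A on ray RJ]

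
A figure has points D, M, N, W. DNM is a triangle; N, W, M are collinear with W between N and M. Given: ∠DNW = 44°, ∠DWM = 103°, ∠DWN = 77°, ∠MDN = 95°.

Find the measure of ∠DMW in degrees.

∠DMW = 41°

1. ∠DNM = 44°  [W on ray NM]
2. ∠DMN = 41°  [△DNM]
3. ∠DMW = 41°  [W on ray MN]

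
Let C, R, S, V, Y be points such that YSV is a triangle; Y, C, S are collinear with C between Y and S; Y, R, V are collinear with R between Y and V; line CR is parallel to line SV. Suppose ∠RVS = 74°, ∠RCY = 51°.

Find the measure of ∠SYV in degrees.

∠SYV = 55°

1. ∠SVY = 74°  [R on ray VY]
2. ∠VSY = 51°  [CR∥SV, corresponding at C]
3. ∠SYV = 55°  [△YSV]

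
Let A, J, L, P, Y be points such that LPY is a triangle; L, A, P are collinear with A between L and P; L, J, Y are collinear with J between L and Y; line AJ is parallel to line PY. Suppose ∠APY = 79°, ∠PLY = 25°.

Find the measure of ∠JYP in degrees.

1. ∠LPY = 79°  [A on ray PL]
2. ∠LYP = 76°  [△LPY]
3. ∠JYP = 76°  [J on ray YL]

∠JYP = 76°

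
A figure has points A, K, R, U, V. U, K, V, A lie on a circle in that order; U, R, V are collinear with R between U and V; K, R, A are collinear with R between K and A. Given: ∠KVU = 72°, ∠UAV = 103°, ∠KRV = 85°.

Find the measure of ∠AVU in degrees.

∠AVU = 54°

1. ∠KAU = 72°  [same arc UK]
2. ∠ARU = 85°  [vertical angles at R]
3. ∠AUV = 23°  [△URA]
4. ∠AVU = 54°  [△UVA]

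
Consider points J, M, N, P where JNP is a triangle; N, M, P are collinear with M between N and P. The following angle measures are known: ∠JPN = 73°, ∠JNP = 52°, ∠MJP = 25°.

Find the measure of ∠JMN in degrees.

1. ∠JPM = 73°  [M on ray PN]
2. ∠JMP = 82°  [△JMP]
3. ∠JMN = 98°  [linear pair at M on NP]

∠JMN = 98°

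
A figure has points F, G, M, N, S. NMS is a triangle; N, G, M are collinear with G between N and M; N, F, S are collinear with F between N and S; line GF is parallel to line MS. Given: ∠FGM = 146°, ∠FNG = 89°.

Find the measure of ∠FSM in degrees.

∠FSM = 57°

1. ∠FGN = 34°  [linear pair at G on NM]
2. ∠GFN = 57°  [△NGF]
3. ∠GFS = 123°  [linear pair at F on NS]
4. ∠FSM = 57°  [GF∥MS, co-interior at S–F]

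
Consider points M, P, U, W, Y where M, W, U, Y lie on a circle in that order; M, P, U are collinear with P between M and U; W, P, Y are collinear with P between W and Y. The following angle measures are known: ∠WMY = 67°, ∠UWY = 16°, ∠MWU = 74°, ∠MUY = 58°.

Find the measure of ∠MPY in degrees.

∠MPY = 109°

1. ∠WUY = 113°  [cyclic MWUY, opposite ∠M+∠U]
2. ∠UYW = 51°  [△WUY]
3. ∠UPY = 71°  [△UPY]
4. ∠MPY = 109°  [linear pair at P on MU]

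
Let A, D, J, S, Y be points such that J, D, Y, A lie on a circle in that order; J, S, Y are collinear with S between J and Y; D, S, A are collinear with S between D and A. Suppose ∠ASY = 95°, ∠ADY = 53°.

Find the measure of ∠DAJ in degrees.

∠DAJ = 42°

1. ∠ASJ = 85°  [linear pair at S on JY]
2. ∠AJY = 53°  [same arc YA]
3. ∠DAJ = 42°  [△JSA]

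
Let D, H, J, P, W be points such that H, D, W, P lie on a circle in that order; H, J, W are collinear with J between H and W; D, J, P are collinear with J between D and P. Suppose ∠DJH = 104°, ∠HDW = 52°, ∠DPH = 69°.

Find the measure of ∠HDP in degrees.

∠HDP = 17°

1. ∠DWH = 69°  [same arc HD]
2. ∠DHW = 59°  [△HDW]
3. ∠HDP = 17°  [△HJD]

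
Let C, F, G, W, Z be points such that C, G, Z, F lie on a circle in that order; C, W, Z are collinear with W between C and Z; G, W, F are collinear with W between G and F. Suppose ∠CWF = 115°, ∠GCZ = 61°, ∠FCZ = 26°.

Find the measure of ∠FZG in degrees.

1. ∠GFZ = 61°  [same arc GZ]
2. ∠FGZ = 26°  [same arc ZF]
3. ∠FZG = 93°  [△GZF]

∠FZG = 93°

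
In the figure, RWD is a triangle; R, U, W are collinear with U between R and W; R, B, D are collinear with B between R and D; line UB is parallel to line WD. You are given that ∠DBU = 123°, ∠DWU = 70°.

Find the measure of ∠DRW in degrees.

1. ∠RBU = 57°  [linear pair at B on RD]
2. ∠DWR = 70°  [U on ray WR]
3. ∠RDW = 57°  [UB∥WD, corresponding at B]
4. ∠DRW = 53°  [△RWD]

∠DRW = 53°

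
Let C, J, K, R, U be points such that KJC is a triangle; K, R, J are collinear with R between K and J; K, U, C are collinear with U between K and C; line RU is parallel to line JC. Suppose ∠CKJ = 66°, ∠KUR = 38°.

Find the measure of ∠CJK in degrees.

∠CJK = 76°

1. ∠RKU = 66°  [R on KJ, U on KC]
2. ∠KRU = 76°  [△KRU]
3. ∠CJK = 76°  [RU∥JC, corresponding at R]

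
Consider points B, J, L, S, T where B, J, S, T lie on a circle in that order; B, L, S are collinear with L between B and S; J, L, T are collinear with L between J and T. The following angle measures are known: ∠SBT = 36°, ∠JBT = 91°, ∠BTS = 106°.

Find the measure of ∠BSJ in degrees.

1. ∠SJT = 36°  [same arc ST]
2. ∠JST = 89°  [cyclic BJST, opposite ∠B+∠S]
3. ∠BJS = 74°  [cyclic BJST, opposite ∠J+∠T]
4. ∠JTS = 55°  [△JST]
5. ∠JBS = 55°  [same arc JS]
6. ∠BSJ = 51°  [△BJS]

∠BSJ = 51°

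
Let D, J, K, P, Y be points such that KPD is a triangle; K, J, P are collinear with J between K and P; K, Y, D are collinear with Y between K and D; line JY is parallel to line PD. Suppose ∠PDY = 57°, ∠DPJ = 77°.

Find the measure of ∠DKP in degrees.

1. ∠KDP = 57°  [Y on ray DK]
2. ∠DPK = 77°  [J on ray PK]
3. ∠DKP = 46°  [△KPD]

∠DKP = 46°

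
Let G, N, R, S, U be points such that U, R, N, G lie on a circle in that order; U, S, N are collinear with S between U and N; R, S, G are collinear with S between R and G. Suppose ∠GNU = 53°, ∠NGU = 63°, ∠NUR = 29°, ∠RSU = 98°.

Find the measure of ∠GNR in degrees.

1. ∠GUN = 64°  [△UNG]
2. ∠NGR = 29°  [same arc RN]
3. ∠GRN = 64°  [same arc NG]
4. ∠GNR = 87°  [△RNG]

∠GNR = 87°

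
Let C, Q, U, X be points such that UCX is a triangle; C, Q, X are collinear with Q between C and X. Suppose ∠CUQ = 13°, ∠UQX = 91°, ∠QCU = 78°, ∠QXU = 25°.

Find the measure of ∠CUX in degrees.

1. ∠UCX = 78°  [Q on ray CX]
2. ∠CXU = 25°  [Q on ray XC]
3. ∠CUX = 77°  [△UCX]

∠CUX = 77°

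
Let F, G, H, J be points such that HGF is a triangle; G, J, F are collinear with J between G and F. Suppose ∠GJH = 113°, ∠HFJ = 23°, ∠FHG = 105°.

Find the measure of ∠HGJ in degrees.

∠HGJ = 52°

1. ∠GFH = 23°  [J on ray FG]
2. ∠FGH = 52°  [△HGF]
3. ∠HGJ = 52°  [J on ray GF]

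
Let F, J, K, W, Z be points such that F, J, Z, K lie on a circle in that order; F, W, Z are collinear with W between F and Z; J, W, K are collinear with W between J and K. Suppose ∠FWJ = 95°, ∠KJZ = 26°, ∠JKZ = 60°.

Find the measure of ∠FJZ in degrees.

1. ∠JWZ = 85°  [linear pair at W on FZ]
2. ∠FZJ = 69°  [△JWZ]
3. ∠JFZ = 60°  [same arc JZ]
4. ∠FJZ = 51°  [△FJZ]

∠FJZ = 51°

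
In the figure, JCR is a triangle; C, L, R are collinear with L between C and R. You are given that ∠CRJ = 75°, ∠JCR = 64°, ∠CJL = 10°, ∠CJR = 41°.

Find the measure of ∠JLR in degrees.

1. ∠JCL = 64°  [L on ray CR]
2. ∠CLJ = 106°  [△JCL]
3. ∠JLR = 74°  [linear pair at L on CR]

∠JLR = 74°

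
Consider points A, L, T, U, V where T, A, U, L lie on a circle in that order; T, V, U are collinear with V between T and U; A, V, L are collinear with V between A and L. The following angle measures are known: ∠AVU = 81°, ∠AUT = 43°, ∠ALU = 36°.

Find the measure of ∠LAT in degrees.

∠LAT = 45°

1. ∠AVT = 99°  [linear pair at V on TU]
2. ∠ATU = 36°  [same arc AU]
3. ∠LAT = 45°  [△TVA]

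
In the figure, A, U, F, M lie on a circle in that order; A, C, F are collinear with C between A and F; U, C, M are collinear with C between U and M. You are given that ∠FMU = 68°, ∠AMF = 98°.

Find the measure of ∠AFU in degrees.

1. ∠FAU = 68°  [same arc UF]
2. ∠AUF = 82°  [cyclic AUFM, opposite ∠U+∠M]
3. ∠AFU = 30°  [△AUF]

∠AFU = 30°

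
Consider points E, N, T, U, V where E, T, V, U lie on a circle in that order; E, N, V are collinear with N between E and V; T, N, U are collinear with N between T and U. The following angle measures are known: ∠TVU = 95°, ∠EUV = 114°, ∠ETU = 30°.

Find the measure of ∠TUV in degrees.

∠TUV = 49°

1. ∠EVU = 30°  [same arc EU]
2. ∠UEV = 36°  [△EVU]
3. ∠UTV = 36°  [same arc VU]
4. ∠TUV = 49°  [△TVU]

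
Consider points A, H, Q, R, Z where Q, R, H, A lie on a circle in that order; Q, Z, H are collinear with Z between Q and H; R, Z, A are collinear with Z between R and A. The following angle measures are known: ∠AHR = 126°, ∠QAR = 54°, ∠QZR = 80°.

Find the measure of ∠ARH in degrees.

1. ∠QHR = 54°  [same arc QR]
2. ∠HZR = 100°  [linear pair at Z on QH]
3. ∠ARH = 26°  [△RZH]

∠ARH = 26°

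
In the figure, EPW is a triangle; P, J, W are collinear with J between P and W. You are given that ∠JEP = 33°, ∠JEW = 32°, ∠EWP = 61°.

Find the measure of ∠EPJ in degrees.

1. ∠EWJ = 61°  [J on ray WP]
2. ∠EJW = 87°  [△EJW]
3. ∠EJP = 93°  [linear pair at J on PW]
4. ∠EPJ = 54°  [△EPJ]

∠EPJ = 54°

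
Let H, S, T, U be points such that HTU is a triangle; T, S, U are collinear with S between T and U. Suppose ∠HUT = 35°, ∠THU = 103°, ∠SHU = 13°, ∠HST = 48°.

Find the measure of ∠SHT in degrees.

1. ∠HTU = 42°  [△HTU]
2. ∠HTS = 42°  [S on ray TU]
3. ∠SHT = 90°  [△HTS]

∠SHT = 90°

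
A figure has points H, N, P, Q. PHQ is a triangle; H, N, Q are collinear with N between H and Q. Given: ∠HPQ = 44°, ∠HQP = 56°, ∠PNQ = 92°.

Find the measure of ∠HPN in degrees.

1. ∠PHQ = 80°  [△PHQ]
2. ∠HNP = 88°  [linear pair at N on HQ]
3. ∠NHP = 80°  [N on ray HQ]
4. ∠HPN = 12°  [△PHN]

∠HPN = 12°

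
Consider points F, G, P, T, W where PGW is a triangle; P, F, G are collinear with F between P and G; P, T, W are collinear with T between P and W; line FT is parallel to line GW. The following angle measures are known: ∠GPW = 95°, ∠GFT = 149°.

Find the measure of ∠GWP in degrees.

∠GWP = 54°

1. ∠FPT = 95°  [F on PG, T on PW]
2. ∠PFT = 31°  [linear pair at F on PG]
3. ∠FTP = 54°  [△PFT]
4. ∠GWP = 54°  [FT∥GW, corresponding at T]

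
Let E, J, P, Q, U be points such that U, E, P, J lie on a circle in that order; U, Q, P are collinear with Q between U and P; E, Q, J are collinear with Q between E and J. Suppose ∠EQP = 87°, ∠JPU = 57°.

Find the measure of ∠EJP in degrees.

∠EJP = 30°

1. ∠JQU = 87°  [vertical angles at Q]
2. ∠JQP = 93°  [linear pair at Q on UP]
3. ∠EJP = 30°  [△PQJ]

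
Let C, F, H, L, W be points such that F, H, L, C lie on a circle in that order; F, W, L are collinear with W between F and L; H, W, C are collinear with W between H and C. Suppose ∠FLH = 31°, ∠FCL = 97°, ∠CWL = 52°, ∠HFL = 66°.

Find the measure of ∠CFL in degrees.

∠CFL = 21°

1. ∠FCH = 31°  [same arc FH]
2. ∠CWF = 128°  [linear pair at W on FL]
3. ∠CFL = 21°  [△FWC]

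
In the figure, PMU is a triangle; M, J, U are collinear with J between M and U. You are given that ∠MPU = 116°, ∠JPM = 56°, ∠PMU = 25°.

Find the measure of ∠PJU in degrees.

1. ∠JMP = 25°  [J on ray MU]
2. ∠MJP = 99°  [△PMJ]
3. ∠PJU = 81°  [linear pair at J on MU]

∠PJU = 81°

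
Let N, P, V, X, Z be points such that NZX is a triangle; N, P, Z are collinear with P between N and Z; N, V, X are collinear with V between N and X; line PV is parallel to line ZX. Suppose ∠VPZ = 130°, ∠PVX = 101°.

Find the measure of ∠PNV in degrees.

1. ∠NPV = 50°  [linear pair at P on NZ]
2. ∠NVP = 79°  [linear pair at V on NX]
3. ∠PNV = 51°  [△NPV]

∠PNV = 51°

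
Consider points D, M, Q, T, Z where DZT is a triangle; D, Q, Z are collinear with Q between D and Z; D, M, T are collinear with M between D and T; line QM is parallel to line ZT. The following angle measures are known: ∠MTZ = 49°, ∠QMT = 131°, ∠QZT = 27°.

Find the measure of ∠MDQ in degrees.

1. ∠DTZ = 49°  [M on ray TD]
2. ∠DZT = 27°  [Q on ray ZD]
3. ∠TDZ = 104°  [△DZT]
4. ∠MDQ = 104°  [Q on DZ, M on DT]

∠MDQ = 104°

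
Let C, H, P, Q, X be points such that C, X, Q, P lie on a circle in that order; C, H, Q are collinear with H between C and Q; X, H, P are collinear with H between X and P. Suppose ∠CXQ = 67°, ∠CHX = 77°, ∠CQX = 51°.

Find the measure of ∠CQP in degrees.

∠CQP = 41°

1. ∠QCX = 62°  [△CXQ]
2. ∠PHQ = 77°  [vertical angles at H]
3. ∠QPX = 62°  [same arc XQ]
4. ∠CQP = 41°  [△QHP]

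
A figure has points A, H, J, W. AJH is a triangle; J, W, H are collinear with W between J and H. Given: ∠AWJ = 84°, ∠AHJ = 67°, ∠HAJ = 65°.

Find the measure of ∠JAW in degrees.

1. ∠AJH = 48°  [△AJH]
2. ∠AJW = 48°  [W on ray JH]
3. ∠JAW = 48°  [△AJW]

∠JAW = 48°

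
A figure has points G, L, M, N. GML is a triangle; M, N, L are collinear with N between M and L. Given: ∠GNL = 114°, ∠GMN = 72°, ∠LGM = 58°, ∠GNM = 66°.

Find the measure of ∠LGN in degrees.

∠LGN = 16°

1. ∠GML = 72°  [N on ray ML]
2. ∠GLM = 50°  [△GML]
3. ∠GLN = 50°  [N on ray LM]
4. ∠LGN = 16°  [△GNL]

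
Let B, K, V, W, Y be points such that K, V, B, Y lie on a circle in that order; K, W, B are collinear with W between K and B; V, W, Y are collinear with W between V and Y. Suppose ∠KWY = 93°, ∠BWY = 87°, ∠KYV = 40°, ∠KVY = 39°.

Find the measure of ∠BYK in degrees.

1. ∠BKY = 47°  [△KWY]
2. ∠KBY = 39°  [same arc KY]
3. ∠BYK = 94°  [△KBY]

∠BYK = 94°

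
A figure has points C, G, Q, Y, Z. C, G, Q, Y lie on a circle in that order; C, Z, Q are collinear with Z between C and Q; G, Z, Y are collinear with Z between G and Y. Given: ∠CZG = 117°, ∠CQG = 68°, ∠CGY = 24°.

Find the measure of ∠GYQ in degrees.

∠GYQ = 39°

1. ∠QZY = 117°  [vertical angles at Z]
2. ∠CQY = 24°  [same arc CY]
3. ∠GYQ = 39°  [△QZY]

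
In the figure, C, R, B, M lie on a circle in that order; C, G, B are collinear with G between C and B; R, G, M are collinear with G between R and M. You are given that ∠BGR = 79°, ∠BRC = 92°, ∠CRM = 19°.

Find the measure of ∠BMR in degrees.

∠BMR = 60°

1. ∠CGM = 79°  [vertical angles at G]
2. ∠CBM = 19°  [same arc CM]
3. ∠BGM = 101°  [linear pair at G on CB]
4. ∠BMR = 60°  [△BGM]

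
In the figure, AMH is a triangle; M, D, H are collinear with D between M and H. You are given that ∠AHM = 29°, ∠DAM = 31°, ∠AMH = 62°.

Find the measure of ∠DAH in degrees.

1. ∠AHD = 29°  [D on ray HM]
2. ∠AMD = 62°  [D on ray MH]
3. ∠ADM = 87°  [△AMD]
4. ∠ADH = 93°  [linear pair at D on MH]
5. ∠DAH = 58°  [△ADH]

∠DAH = 58°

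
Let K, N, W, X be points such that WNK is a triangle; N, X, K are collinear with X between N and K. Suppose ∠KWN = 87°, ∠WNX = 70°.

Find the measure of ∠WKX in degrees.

1. ∠KNW = 70°  [X on ray NK]
2. ∠NKW = 23°  [△WNK]
3. ∠WKX = 23°  [X on ray KN]

∠WKX = 23°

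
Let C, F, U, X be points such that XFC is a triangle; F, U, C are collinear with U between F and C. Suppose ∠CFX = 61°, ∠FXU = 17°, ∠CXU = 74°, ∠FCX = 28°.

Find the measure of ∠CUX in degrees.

∠CUX = 78°

1. ∠UFX = 61°  [U on ray FC]
2. ∠FUX = 102°  [△XFU]
3. ∠CUX = 78°  [linear pair at U on FC]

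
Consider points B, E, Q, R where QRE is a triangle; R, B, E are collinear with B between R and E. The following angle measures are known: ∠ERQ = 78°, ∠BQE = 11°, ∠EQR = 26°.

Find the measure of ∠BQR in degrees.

1. ∠QER = 76°  [△QRE]
2. ∠BRQ = 78°  [B on ray RE]
3. ∠BEQ = 76°  [B on ray ER]
4. ∠EBQ = 93°  [△QBE]
5. ∠QBR = 87°  [linear pair at B on RE]
6. ∠BQR = 15°  [△QRB]

∠BQR = 15°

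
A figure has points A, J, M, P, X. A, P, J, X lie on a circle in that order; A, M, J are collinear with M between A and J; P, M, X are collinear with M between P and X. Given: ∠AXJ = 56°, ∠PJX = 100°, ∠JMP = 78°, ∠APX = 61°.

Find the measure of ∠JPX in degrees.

∠JPX = 63°

1. ∠APJ = 124°  [cyclic APJX, opposite ∠P+∠X]
2. ∠AMP = 102°  [linear pair at M on AJ]
3. ∠JAP = 17°  [△AMP]
4. ∠AJP = 39°  [△APJ]
5. ∠JPX = 63°  [△PMJ]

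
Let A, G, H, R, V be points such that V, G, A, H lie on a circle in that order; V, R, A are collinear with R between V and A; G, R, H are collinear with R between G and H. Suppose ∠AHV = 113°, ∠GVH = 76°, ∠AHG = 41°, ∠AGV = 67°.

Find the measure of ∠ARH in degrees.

1. ∠GAH = 104°  [cyclic VGAH, opposite ∠V+∠A]
2. ∠AGH = 35°  [△GAH]
3. ∠AVH = 35°  [same arc AH]
4. ∠HAV = 32°  [△VAH]
5. ∠ARH = 107°  [△ARH]

∠ARH = 107°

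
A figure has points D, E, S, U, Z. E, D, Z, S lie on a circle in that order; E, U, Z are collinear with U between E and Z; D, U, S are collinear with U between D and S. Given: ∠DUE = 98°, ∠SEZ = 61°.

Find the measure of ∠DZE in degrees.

∠DZE = 37°

1. ∠DUZ = 82°  [linear pair at U on EZ]
2. ∠SDZ = 61°  [same arc ZS]
3. ∠DZE = 37°  [△DUZ]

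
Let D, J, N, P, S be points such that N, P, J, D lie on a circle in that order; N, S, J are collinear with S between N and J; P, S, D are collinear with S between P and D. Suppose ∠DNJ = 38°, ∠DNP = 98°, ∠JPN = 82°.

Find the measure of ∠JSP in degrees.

∠JSP = 104°

1. ∠DPJ = 38°  [same arc JD]
2. ∠DJP = 82°  [cyclic NPJD, opposite ∠N+∠J]
3. ∠JDP = 60°  [△PJD]
4. ∠JNP = 60°  [same arc PJ]
5. ∠NJP = 38°  [△NPJ]
6. ∠JSP = 104°  [△PSJ]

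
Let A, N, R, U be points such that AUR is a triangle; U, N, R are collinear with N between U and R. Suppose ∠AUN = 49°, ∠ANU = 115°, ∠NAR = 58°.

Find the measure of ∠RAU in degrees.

∠RAU = 74°

1. ∠AUR = 49°  [N on ray UR]
2. ∠ANR = 65°  [linear pair at N on UR]
3. ∠ARN = 57°  [△ANR]
4. ∠ARU = 57°  [N on ray RU]
5. ∠RAU = 74°  [△AUR]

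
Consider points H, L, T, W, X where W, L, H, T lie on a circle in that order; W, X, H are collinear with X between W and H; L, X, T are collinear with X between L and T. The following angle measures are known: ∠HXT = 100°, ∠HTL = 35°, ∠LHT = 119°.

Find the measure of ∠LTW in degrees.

∠LTW = 74°

1. ∠LXW = 100°  [vertical angles at X]
2. ∠HWL = 35°  [same arc LH]
3. ∠LWT = 61°  [cyclic WLHT, opposite ∠W+∠H]
4. ∠TLW = 45°  [△WXL]
5. ∠LTW = 74°  [△WLT]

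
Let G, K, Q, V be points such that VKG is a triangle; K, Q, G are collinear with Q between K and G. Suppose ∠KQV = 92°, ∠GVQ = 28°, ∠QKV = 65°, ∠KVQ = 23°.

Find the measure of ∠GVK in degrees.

1. ∠GQV = 88°  [linear pair at Q on KG]
2. ∠QGV = 64°  [△VQG]
3. ∠GKV = 65°  [Q on ray KG]
4. ∠KGV = 64°  [Q on ray GK]
5. ∠GVK = 51°  [△VKG]

∠GVK = 51°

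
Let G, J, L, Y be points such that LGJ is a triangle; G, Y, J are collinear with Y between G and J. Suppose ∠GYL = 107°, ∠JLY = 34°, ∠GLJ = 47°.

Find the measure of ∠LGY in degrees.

∠LGY = 60°

1. ∠JYL = 73°  [linear pair at Y on GJ]
2. ∠LJY = 73°  [△LYJ]
3. ∠GJL = 73°  [Y on ray JG]
4. ∠JGL = 60°  [△LGJ]
5. ∠LGY = 60°  [Y on ray GJ]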